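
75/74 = 75/74 =1.01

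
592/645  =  592/645= 0.92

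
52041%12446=2257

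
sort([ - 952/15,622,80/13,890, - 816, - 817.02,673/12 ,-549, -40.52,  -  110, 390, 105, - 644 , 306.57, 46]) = [-817.02 ,-816, - 644,- 549, - 110,-952/15, - 40.52 , 80/13,46,673/12,105 , 306.57, 390,622, 890]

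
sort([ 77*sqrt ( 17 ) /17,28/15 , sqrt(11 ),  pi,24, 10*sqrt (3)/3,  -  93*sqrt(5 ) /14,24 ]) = [ - 93*sqrt(5)/14,28/15, pi, sqrt( 11 ), 10 *sqrt( 3 ) /3, 77*sqrt( 17 ) /17, 24, 24 ] 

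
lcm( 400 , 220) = 4400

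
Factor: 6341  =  17^1*373^1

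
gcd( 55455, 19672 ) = 1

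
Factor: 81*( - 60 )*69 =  - 335340 =-2^2*3^6*5^1*23^1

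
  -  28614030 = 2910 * ( - 9833)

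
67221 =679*99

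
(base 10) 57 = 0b111001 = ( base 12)49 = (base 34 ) 1N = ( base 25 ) 27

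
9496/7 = 1356 + 4/7   =  1356.57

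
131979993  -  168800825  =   - 36820832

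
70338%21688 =5274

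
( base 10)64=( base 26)2c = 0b1000000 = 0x40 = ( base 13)4c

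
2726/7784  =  1363/3892 = 0.35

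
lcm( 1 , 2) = 2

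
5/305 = 1/61  =  0.02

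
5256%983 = 341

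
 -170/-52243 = 170/52243 = 0.00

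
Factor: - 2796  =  -2^2*3^1*233^1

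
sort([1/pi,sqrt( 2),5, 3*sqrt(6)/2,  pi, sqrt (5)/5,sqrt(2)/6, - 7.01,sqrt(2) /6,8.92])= [ - 7.01,sqrt(2)/6,sqrt( 2)/6,1/pi,sqrt(5)/5 , sqrt(2),pi , 3*sqrt(6)/2 , 5,  8.92 ]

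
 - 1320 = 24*(-55)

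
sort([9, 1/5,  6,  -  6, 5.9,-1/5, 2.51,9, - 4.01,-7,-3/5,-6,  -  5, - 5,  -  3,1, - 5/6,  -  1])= [-7,  -  6, - 6, - 5,-5, - 4.01,-3, - 1, -5/6,  -  3/5, - 1/5, 1/5,1, 2.51, 5.9, 6,9, 9]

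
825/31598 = 825/31598=0.03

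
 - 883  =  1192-2075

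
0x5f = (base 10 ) 95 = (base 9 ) 115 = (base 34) 2R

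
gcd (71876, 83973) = 1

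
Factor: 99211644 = 2^2 * 3^2*7^1*393697^1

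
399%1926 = 399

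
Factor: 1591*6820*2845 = 2^2*5^2*11^1*31^1*37^1*43^1*569^1 = 30870013900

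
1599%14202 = 1599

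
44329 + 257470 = 301799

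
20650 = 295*70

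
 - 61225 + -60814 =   -  122039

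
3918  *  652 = 2554536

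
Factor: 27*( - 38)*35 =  - 2^1* 3^3 * 5^1*7^1*19^1 = - 35910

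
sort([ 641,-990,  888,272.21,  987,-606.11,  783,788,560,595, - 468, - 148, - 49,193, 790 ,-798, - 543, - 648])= [ - 990, - 798,  -  648, - 606.11, - 543,-468,- 148,-49, 193,272.21, 560,595,641,783,788,790,888,987 ]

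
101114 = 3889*26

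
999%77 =75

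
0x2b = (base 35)18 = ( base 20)23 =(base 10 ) 43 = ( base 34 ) 19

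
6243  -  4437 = 1806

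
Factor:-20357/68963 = - 20357^1*68963^ ( - 1) 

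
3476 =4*869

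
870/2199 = 290/733=0.40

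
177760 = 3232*55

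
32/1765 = 32/1765= 0.02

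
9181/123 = 9181/123 = 74.64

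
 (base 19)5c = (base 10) 107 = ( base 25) 47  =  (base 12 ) 8B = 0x6b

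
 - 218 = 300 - 518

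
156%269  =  156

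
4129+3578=7707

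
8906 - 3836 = 5070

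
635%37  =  6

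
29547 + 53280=82827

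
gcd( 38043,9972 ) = 9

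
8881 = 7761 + 1120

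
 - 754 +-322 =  - 1076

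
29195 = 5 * 5839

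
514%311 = 203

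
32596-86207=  - 53611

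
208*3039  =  632112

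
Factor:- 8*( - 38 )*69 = 2^4*3^1*19^1*23^1   =  20976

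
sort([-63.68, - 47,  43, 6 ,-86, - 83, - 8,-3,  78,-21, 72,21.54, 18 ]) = [ - 86,-83, - 63.68 ,  -  47, - 21, - 8, - 3 , 6, 18,21.54,  43, 72,78 ] 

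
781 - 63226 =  - 62445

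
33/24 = 11/8 = 1.38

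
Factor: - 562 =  - 2^1*281^1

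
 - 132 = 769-901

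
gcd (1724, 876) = 4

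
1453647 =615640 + 838007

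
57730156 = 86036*671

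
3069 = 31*99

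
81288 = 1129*72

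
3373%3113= 260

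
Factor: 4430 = 2^1*5^1*443^1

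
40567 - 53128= - 12561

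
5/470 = 1/94 = 0.01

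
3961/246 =16 + 25/246 = 16.10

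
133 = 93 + 40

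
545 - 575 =  -  30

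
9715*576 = 5595840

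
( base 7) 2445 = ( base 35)Q5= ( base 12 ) 643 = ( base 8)1623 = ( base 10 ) 915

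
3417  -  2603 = 814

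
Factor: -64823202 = -2^1 * 3^2*593^1*6073^1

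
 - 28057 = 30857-58914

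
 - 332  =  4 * (-83 ) 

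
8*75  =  600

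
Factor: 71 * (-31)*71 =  - 156271  =  -31^1*71^2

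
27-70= - 43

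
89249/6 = 14874 + 5/6 = 14874.83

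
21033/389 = 54 + 27/389 = 54.07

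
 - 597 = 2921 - 3518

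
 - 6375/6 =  - 2125/2 = - 1062.50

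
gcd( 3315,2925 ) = 195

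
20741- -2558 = 23299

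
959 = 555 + 404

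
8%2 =0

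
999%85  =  64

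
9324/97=96+12/97 = 96.12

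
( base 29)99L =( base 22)G4J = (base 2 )1111010101011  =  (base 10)7851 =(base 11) 5998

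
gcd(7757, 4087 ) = 1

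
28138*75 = 2110350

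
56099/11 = 56099/11 = 5099.91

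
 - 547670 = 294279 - 841949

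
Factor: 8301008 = 2^4 * 518813^1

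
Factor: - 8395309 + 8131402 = -3^2 * 7^1 * 59^1 * 71^1 = - 263907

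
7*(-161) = -1127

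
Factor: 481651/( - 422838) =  - 2^( - 1)*3^( - 2)*13^( - 2)*139^( - 1 )*481651^1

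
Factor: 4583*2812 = 12887396 = 2^2 * 19^1*37^1*4583^1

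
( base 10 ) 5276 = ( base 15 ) 186B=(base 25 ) 8b1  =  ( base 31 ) 5f6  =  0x149c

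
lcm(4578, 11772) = 82404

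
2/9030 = 1/4515=0.00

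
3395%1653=89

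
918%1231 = 918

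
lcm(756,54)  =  756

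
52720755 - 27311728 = 25409027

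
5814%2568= 678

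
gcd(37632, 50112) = 192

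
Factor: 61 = 61^1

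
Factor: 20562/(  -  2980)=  - 69/10 = - 2^ (-1) * 3^1*5^( - 1)*23^1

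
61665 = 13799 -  - 47866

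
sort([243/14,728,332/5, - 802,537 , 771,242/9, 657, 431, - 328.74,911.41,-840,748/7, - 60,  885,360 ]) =[ - 840, - 802, - 328.74 , - 60,243/14,242/9, 332/5, 748/7, 360,  431,537, 657,728,771,  885, 911.41 ] 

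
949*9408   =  8928192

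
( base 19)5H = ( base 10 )112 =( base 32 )3G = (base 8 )160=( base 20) 5C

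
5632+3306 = 8938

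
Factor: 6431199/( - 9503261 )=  - 3^1*2143733^1 * 9503261^( - 1) 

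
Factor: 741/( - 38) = - 2^( - 1)*3^1*13^1  =  - 39/2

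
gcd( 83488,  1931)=1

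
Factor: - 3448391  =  -61^1*56531^1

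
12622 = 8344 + 4278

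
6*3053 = 18318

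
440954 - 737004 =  - 296050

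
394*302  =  118988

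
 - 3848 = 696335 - 700183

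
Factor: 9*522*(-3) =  - 14094 = - 2^1*3^5*29^1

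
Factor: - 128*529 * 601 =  - 2^7 * 23^2 * 601^1= - 40694912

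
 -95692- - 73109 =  - 22583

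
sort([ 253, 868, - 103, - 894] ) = [-894,-103,  253,868]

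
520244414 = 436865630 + 83378784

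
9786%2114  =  1330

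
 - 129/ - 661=129/661=0.20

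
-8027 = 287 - 8314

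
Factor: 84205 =5^1*11^1*1531^1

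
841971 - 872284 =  - 30313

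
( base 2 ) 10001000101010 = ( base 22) I1C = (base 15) 28d1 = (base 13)3c9a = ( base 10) 8746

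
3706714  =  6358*583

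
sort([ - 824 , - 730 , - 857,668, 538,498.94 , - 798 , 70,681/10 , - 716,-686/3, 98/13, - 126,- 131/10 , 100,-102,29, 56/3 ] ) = [ - 857,-824,-798  , -730, - 716, - 686/3,  -  126, - 102,-131/10, 98/13,56/3,29 , 681/10, 70,  100,498.94, 538, 668]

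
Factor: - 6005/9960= - 1201/1992 = -2^( - 3)*3^( - 1)*83^( - 1)  *  1201^1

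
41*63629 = 2608789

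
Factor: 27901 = 27901^1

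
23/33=23/33=0.70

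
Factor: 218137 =218137^1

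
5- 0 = 5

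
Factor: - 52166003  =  -52166003^1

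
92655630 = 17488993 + 75166637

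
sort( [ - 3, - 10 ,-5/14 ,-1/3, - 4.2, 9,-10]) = [ - 10, - 10, - 4.2, - 3, - 5/14,-1/3,  9] 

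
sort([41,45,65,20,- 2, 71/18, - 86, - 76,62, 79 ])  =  [ - 86, - 76, - 2, 71/18, 20, 41,45,62,65, 79]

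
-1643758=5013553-6657311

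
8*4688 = 37504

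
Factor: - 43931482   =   - 2^1*7^1*631^1*4973^1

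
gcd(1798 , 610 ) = 2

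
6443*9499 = 61202057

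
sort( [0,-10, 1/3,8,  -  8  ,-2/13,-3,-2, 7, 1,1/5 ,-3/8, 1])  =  [-10 ,-8,-3,-2, - 3/8,-2/13,0 , 1/5,  1/3,1,  1,7, 8 ] 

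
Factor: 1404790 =2^1*5^1 * 59^1 * 2381^1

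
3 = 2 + 1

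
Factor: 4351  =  19^1*229^1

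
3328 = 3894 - 566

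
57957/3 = 19319= 19319.00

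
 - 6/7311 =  - 2/2437 = - 0.00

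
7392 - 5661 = 1731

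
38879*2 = 77758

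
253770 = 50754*5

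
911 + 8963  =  9874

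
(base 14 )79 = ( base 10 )107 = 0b1101011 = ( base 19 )5C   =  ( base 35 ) 32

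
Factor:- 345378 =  - 2^1*3^1*11^1*5233^1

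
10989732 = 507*21676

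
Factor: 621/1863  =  3^(-1 ) = 1/3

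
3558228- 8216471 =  - 4658243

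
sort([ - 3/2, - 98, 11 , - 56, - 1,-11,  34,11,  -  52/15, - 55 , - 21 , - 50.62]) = [ - 98, - 56, - 55, - 50.62, - 21, - 11,-52/15,- 3/2, - 1, 11,11 , 34]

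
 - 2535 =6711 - 9246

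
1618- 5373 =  - 3755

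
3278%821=815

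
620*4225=2619500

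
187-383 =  - 196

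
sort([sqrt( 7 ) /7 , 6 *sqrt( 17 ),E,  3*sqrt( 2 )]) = [ sqrt( 7)/7 , E,3 * sqrt( 2), 6*sqrt(17) ]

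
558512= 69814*8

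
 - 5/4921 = -1  +  4916/4921 = - 0.00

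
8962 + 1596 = 10558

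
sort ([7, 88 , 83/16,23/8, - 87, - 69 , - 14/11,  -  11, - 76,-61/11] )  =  [ - 87, - 76, - 69, - 11, - 61/11, - 14/11,23/8, 83/16, 7,88] 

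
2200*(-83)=  -  182600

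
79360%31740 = 15880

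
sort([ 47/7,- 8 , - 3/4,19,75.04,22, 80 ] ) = [  -  8,  -  3/4,47/7 , 19,22,  75.04  ,  80]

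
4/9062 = 2/4531=0.00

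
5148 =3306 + 1842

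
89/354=89/354 = 0.25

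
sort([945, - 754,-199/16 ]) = [ - 754, - 199/16,945 ]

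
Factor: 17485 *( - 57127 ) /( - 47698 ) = 142695085/6814  =  2^( - 1)*5^1*13^1*269^1*3407^( - 1 )*8161^1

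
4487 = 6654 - 2167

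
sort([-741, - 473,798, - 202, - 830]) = [ - 830, - 741, - 473, - 202,  798 ] 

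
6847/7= 6847/7=978.14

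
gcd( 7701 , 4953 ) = 3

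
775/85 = 9 + 2/17 = 9.12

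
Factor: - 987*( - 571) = 3^1*7^1* 47^1 * 571^1=563577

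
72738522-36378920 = 36359602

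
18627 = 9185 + 9442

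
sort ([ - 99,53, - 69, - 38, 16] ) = [ - 99 , - 69, - 38, 16 , 53]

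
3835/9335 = 767/1867  =  0.41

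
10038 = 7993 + 2045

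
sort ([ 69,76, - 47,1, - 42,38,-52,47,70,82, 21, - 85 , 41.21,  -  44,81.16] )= [ - 85,  -  52, - 47, - 44 , - 42,1, 21,38,41.21,  47, 69, 70, 76, 81.16,82]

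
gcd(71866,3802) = 2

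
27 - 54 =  - 27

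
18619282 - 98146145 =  - 79526863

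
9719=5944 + 3775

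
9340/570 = 16+ 22/57 = 16.39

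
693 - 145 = 548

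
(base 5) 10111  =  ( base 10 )656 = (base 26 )p6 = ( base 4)22100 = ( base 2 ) 1010010000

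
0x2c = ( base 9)48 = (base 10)44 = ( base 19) 26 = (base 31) 1d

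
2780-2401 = 379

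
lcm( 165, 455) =15015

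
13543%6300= 943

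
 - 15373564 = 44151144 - 59524708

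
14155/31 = 456 +19/31 = 456.61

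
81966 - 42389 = 39577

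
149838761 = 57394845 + 92443916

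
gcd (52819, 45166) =1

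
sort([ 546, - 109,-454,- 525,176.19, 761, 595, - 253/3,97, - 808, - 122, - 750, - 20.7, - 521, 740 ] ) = [- 808, - 750, - 525, - 521, - 454,  -  122, - 109, -253/3, - 20.7, 97,176.19,546,595, 740,761 ]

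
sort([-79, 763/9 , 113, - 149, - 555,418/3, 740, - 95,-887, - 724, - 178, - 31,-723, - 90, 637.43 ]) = [-887, - 724, - 723,-555, - 178, - 149, - 95, - 90,-79, - 31,763/9,113, 418/3,637.43,740]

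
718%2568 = 718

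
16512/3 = 5504=5504.00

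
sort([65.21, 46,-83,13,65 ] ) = [ - 83,13, 46 , 65, 65.21]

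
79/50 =1 + 29/50 =1.58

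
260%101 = 58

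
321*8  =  2568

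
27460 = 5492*5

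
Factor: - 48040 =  - 2^3*5^1 *1201^1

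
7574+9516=17090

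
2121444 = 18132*117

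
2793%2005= 788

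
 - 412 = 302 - 714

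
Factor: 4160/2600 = 8/5 = 2^3*5^( -1 ) 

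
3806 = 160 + 3646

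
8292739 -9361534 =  - 1068795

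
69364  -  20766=48598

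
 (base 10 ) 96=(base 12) 80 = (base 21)4c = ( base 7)165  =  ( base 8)140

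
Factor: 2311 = 2311^1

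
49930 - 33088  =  16842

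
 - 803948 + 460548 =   -  343400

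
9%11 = 9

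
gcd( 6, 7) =1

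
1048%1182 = 1048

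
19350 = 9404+9946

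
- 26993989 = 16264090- 43258079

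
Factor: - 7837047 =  - 3^3*29^1*10009^1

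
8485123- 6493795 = 1991328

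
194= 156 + 38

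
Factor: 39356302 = 2^1*19678151^1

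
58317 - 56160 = 2157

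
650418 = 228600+421818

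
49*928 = 45472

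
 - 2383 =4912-7295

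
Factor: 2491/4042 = 53/86  =  2^ ( - 1 )*43^ ( - 1)*53^1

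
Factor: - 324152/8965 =  -  2^3*5^( - 1)*11^(-1)*163^(-1)* 40519^1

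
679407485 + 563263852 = 1242671337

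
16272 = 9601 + 6671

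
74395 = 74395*1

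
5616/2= 2808 = 2808.00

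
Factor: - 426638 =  - 2^1*213319^1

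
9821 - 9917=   -  96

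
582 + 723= 1305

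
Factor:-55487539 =-131^1*467^1 * 907^1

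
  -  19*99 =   -  1881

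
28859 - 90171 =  - 61312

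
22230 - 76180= - 53950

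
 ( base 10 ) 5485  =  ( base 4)1111231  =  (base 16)156d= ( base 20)de5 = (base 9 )7464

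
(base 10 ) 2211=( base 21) 506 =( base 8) 4243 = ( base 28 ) 2mr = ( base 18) 6ef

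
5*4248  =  21240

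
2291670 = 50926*45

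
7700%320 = 20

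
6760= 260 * 26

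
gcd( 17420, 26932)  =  4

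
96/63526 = 48/31763  =  0.00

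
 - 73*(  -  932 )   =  68036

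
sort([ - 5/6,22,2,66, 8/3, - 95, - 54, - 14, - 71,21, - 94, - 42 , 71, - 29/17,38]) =[ - 95, - 94, - 71, - 54, - 42,  -  14,-29/17, - 5/6, 2,8/3 , 21,22,38 , 66,71 ]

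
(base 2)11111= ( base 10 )31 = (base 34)V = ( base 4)133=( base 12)27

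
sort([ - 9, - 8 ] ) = [- 9, - 8 ]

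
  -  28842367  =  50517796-79360163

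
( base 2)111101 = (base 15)41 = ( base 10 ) 61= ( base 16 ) 3D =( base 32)1T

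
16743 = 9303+7440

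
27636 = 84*329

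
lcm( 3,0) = 0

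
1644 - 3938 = - 2294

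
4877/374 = 13+15/374= 13.04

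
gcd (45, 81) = 9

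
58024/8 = 7253=7253.00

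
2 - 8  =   - 6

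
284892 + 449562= 734454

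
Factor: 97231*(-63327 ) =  - 3^1 * 11^1 * 19^1*101^1 * 97231^1 = - 6157347537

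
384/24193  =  384/24193  =  0.02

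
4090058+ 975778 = 5065836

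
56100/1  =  56100  =  56100.00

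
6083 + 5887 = 11970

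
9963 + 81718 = 91681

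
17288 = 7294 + 9994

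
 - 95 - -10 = -85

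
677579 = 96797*7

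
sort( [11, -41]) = [ - 41, 11]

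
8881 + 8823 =17704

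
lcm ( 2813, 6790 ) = 196910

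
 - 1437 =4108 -5545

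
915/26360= 183/5272 = 0.03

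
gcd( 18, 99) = 9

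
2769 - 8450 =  - 5681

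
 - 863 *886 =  - 764618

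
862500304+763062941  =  1625563245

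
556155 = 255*2181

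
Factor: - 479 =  - 479^1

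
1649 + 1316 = 2965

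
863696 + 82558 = 946254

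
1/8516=1/8516 = 0.00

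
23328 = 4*5832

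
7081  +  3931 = 11012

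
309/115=2 + 79/115 =2.69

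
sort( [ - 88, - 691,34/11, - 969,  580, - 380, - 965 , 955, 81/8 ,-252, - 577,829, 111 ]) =[ - 969,-965, - 691,  -  577, - 380, - 252, - 88,34/11,81/8 , 111 , 580,829,955] 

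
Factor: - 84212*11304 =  - 951932448 =-  2^5*3^2 * 37^1*157^1*569^1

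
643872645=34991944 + 608880701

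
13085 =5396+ 7689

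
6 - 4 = 2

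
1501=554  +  947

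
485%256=229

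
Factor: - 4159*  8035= - 33417565= - 5^1*1607^1*4159^1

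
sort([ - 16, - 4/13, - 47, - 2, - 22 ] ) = [ - 47, - 22, - 16,  -  2, - 4/13] 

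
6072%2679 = 714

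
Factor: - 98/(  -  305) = 2^1 *5^( - 1) * 7^2*61^( - 1 ) 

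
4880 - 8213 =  - 3333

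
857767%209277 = 20659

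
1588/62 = 794/31 =25.61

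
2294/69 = 2294/69= 33.25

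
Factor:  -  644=-2^2*7^1*23^1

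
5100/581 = 8 + 452/581 = 8.78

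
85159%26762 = 4873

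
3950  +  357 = 4307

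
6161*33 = 203313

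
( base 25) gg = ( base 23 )I2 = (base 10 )416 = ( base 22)IK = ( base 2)110100000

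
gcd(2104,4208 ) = 2104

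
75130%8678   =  5706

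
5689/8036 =5689/8036 = 0.71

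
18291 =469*39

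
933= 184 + 749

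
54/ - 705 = -18/235 = -0.08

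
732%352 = 28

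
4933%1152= 325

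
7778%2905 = 1968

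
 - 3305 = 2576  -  5881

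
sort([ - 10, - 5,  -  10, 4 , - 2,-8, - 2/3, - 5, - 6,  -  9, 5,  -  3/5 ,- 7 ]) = [ - 10, - 10, - 9, - 8,- 7,- 6, - 5, - 5, - 2, - 2/3, - 3/5,  4,5 ] 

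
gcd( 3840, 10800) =240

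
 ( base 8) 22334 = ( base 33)8LV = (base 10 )9436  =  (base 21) 1087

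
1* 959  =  959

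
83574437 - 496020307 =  - 412445870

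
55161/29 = 1902 +3/29 = 1902.10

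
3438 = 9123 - 5685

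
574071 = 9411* 61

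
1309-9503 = - 8194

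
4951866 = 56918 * 87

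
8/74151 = 8/74151 =0.00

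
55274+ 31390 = 86664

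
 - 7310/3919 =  - 2 + 528/3919= - 1.87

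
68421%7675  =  7021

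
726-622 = 104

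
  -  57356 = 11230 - 68586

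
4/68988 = 1/17247 =0.00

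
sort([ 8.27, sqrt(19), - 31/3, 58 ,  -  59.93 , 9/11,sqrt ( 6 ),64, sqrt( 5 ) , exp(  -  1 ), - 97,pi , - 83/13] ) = [-97 , - 59.93,-31/3, -83/13, exp(-1 ) , 9/11,sqrt(5),sqrt( 6), pi , sqrt( 19),8.27, 58, 64]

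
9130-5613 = 3517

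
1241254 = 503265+737989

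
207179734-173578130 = 33601604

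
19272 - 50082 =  - 30810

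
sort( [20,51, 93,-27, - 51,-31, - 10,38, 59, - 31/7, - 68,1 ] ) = [ - 68,-51, - 31, - 27, - 10, - 31/7,1,20,38, 51,59, 93]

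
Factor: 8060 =2^2 *5^1 * 13^1 * 31^1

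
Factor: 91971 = 3^2*11^1  *  929^1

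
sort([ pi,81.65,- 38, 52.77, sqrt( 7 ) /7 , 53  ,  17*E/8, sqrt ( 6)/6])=[- 38,sqrt ( 7)/7,sqrt( 6 )/6, pi,17*E/8,52.77, 53,81.65]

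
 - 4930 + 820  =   -4110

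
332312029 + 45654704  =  377966733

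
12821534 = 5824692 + 6996842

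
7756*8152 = 63226912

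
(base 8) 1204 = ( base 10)644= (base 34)iw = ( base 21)19e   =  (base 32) K4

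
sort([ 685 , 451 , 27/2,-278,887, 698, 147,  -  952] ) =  [-952,  -  278, 27/2, 147, 451,685,698,887]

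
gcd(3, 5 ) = 1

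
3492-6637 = -3145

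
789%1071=789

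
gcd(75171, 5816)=1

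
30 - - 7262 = 7292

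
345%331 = 14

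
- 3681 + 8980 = 5299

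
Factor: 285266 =2^1*19^1*7507^1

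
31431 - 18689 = 12742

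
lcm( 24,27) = 216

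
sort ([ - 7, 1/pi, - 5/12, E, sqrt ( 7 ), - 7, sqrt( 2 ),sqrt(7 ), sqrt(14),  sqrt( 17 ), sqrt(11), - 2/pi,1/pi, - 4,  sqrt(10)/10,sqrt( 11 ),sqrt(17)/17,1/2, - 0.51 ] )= [ - 7  , - 7,-4, - 2/pi, - 0.51, - 5/12, sqrt( 17 )/17,  sqrt( 10) /10, 1/pi,1/pi, 1/2,sqrt( 2),sqrt( 7), sqrt( 7 ), E, sqrt( 11 ),sqrt(11 ) , sqrt( 14 ) , sqrt( 17 ) ] 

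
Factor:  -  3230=  -  2^1*5^1*17^1*19^1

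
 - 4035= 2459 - 6494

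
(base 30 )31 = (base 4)1123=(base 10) 91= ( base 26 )3D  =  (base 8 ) 133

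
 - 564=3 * ( - 188 ) 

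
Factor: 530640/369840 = 3^1*11^1 * 23^ ( - 1) = 33/23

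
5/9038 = 5/9038=   0.00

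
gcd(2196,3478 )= 2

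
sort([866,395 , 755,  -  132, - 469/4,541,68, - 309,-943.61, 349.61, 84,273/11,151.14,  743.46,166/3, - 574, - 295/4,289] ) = [ - 943.61,- 574, - 309, - 132, - 469/4, - 295/4,273/11 , 166/3,68, 84, 151.14,289, 349.61,395,  541,743.46,755,866] 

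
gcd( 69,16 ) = 1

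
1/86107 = 1/86107 = 0.00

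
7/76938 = 7/76938= 0.00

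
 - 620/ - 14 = 310/7 = 44.29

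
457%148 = 13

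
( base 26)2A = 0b111110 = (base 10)62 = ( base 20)32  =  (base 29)24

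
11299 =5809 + 5490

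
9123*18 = 164214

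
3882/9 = 431  +  1/3 = 431.33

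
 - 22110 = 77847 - 99957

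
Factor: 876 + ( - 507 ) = 3^2*41^1= 369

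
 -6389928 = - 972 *6574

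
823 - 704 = 119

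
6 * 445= 2670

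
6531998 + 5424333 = 11956331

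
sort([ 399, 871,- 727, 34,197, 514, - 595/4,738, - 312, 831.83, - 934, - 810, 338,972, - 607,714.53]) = [ - 934, - 810, - 727, - 607,- 312, - 595/4, 34, 197, 338  ,  399,514, 714.53, 738, 831.83, 871 , 972 ] 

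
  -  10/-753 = 10/753 = 0.01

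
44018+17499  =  61517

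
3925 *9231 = 36231675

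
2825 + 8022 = 10847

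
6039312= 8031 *752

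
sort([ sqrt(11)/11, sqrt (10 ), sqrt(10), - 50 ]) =[ - 50,sqrt ( 11)/11,sqrt(10 ),  sqrt(10 )]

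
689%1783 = 689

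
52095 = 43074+9021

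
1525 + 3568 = 5093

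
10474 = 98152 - 87678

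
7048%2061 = 865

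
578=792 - 214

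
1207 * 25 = 30175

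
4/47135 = 4/47135 = 0.00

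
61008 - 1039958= - 978950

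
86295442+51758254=138053696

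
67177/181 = 67177/181 = 371.14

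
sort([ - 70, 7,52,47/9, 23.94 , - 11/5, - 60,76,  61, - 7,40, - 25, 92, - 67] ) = [ - 70, - 67, - 60, - 25, - 7, - 11/5,47/9,7 , 23.94 , 40, 52,61, 76, 92 ]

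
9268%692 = 272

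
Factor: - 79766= - 2^1* 39883^1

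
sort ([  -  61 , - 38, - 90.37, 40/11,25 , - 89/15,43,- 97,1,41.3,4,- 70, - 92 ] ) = [- 97,-92,  -  90.37,- 70 , - 61,- 38,- 89/15,1, 40/11,4, 25,41.3,43]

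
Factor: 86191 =7^2 *1759^1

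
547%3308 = 547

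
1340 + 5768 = 7108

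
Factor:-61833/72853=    - 3^1*11^( - 1)*37^(  -  1)*179^( - 1)*20611^1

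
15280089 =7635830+7644259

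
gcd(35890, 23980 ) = 10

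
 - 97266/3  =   - 32422 = -32422.00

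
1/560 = 1/560=0.00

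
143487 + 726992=870479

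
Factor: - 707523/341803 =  - 3^1*7^ ( - 1)*11^( - 1)*17^1*23^( - 1) * 193^ ( - 1)*13873^1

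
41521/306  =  41521/306=135.69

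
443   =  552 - 109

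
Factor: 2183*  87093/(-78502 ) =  - 190124019/78502 = -2^(  -  1)*3^2*37^1*59^1*9677^1*39251^(-1 ) 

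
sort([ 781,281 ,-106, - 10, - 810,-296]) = [ - 810 ,  -  296,-106, - 10, 281,781]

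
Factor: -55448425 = -5^2 * 941^1 *2357^1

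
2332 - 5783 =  - 3451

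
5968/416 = 14 + 9/26 = 14.35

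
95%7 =4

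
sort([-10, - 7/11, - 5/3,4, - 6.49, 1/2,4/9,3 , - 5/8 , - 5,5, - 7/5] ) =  [ - 10 , - 6.49,  -  5, - 5/3,- 7/5,- 7/11, - 5/8,4/9, 1/2, 3, 4, 5 ]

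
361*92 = 33212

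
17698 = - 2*( - 8849)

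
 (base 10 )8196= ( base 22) GKC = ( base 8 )20004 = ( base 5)230241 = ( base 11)6181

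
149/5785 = 149/5785 = 0.03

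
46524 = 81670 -35146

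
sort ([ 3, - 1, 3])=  [-1,3,3]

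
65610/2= 32805=32805.00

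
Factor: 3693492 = 2^2*3^3*11^1* 3109^1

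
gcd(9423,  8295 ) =3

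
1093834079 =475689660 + 618144419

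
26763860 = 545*49108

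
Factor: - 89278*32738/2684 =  - 7^2*11^(  -  1) * 61^( - 1)*911^1*16369^1 = - 730695791/671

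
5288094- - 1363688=6651782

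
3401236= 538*6322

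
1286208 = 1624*792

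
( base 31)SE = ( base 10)882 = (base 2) 1101110010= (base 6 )4030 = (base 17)30F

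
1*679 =679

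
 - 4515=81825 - 86340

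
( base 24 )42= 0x62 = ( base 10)98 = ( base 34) 2u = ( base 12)82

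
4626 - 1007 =3619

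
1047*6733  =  7049451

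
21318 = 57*374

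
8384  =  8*1048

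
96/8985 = 32/2995 = 0.01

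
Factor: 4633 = 41^1 * 113^1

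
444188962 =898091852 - 453902890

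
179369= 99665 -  - 79704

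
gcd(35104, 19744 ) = 32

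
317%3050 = 317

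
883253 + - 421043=462210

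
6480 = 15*432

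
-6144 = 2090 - 8234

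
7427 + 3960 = 11387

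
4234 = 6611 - 2377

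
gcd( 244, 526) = 2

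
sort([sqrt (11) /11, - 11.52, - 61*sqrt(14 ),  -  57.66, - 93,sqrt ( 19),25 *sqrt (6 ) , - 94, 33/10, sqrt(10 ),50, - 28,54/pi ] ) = [-61  *sqrt(14) , - 94, - 93, - 57.66, - 28, - 11.52 , sqrt( 11 ) /11,sqrt (10),33/10, sqrt(19),54/pi,50, 25*sqrt(6)]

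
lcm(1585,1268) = 6340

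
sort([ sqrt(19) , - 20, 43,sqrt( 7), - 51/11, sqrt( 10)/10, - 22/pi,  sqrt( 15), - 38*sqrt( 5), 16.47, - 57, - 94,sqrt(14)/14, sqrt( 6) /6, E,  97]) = [ - 94,-38 * sqrt( 5), - 57, - 20,-22/pi, - 51/11,sqrt( 14 )/14,  sqrt(10 )/10,  sqrt( 6) /6,  sqrt( 7),E, sqrt(15),  sqrt( 19),16.47,43, 97 ] 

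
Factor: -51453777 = - 3^1*109^1*157351^1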